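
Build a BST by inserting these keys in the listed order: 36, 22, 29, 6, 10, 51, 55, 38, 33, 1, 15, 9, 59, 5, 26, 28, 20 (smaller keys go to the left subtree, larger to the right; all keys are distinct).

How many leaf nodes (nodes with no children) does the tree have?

36: root
22: left child of 36 (depth 1)
29: right child of 22 (depth 2)
6: left child of 22 (depth 2)
10: right child of 6 (depth 3)
51: right child of 36 (depth 1)
55: right child of 51 (depth 2)
38: left child of 51 (depth 2)
33: right child of 29 (depth 3)
1: left child of 6 (depth 3)
15: right child of 10 (depth 4)
9: left child of 10 (depth 4)
59: right child of 55 (depth 3)
5: right child of 1 (depth 4)
26: left child of 29 (depth 3)
28: right child of 26 (depth 4)
20: right child of 15 (depth 5)

Leaves: 5, 9, 20, 28, 33, 38, 59 — 7 in total.

7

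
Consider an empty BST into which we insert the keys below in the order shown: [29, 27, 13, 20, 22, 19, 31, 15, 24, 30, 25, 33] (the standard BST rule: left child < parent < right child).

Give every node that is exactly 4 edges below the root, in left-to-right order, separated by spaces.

19 22

Resulting structure (node: left, right):
  29: L=27, R=31
  27: L=13, R=–
  13: L=–, R=20
  20: L=19, R=22
  22: L=–, R=24
  19: L=15, R=–
  31: L=30, R=33
  15: L=–, R=–
  24: L=–, R=25
  30: L=–, R=–
  25: L=–, R=–
  33: L=–, R=–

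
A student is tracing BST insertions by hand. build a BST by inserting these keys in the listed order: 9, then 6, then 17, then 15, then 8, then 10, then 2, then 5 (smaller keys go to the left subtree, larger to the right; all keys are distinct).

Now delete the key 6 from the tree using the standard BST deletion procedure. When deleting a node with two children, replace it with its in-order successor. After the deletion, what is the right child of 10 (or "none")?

Insert 9: tree is empty, so 9 becomes the root.
Insert 6: 6 < 9 → go left. Place as left child of 9.
Insert 17: 17 > 9 → go right. Place as right child of 9.
Insert 15: 15 > 9 → go right; 15 < 17 → go left. Place as left child of 17.
Insert 8: 8 < 9 → go left; 8 > 6 → go right. Place as right child of 6.
Insert 10: 10 > 9 → go right; 10 < 17 → go left; 10 < 15 → go left. Place as left child of 15.
Insert 2: 2 < 9 → go left; 2 < 6 → go left. Place as left child of 6.
Insert 5: 5 < 9 → go left; 5 < 6 → go left; 5 > 2 → go right. Place as right child of 2.

Delete 6 (two children — replace with in-order successor).
After deletion, 10's right child: none.

none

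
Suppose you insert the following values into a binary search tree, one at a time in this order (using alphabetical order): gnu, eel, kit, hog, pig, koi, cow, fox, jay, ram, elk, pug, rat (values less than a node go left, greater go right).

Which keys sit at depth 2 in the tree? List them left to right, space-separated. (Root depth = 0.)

gnu: root
eel: left child of gnu (depth 1)
kit: right child of gnu (depth 1)
hog: left child of kit (depth 2)
pig: right child of kit (depth 2)
koi: left child of pig (depth 3)
cow: left child of eel (depth 2)
fox: right child of eel (depth 2)
jay: right child of hog (depth 3)
ram: right child of pig (depth 3)
elk: left child of fox (depth 3)
pug: left child of ram (depth 4)
rat: right child of ram (depth 4)

cow fox hog pig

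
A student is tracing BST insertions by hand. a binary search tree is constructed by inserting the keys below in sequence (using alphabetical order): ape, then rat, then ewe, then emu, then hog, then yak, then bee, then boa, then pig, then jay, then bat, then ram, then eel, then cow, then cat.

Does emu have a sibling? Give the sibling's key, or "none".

ape: root
rat: right child of ape (depth 1)
ewe: left child of rat (depth 2)
emu: left child of ewe (depth 3)
hog: right child of ewe (depth 3)
yak: right child of rat (depth 2)
bee: left child of emu (depth 4)
boa: right child of bee (depth 5)
pig: right child of hog (depth 4)
jay: left child of pig (depth 5)
bat: left child of bee (depth 5)
ram: right child of pig (depth 5)
eel: right child of boa (depth 6)
cow: left child of eel (depth 7)
cat: left child of cow (depth 8)

emu's parent is ewe; the other child of ewe is hog.

hog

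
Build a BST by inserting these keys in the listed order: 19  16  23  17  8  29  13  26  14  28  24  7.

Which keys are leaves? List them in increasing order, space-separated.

7 14 17 24 28

Insert 19: tree is empty, so 19 becomes the root.
Insert 16: 16 < 19 → go left. Place as left child of 19.
Insert 23: 23 > 19 → go right. Place as right child of 19.
Insert 17: 17 < 19 → go left; 17 > 16 → go right. Place as right child of 16.
Insert 8: 8 < 19 → go left; 8 < 16 → go left. Place as left child of 16.
Insert 29: 29 > 19 → go right; 29 > 23 → go right. Place as right child of 23.
Insert 13: 13 < 19 → go left; 13 < 16 → go left; 13 > 8 → go right. Place as right child of 8.
Insert 26: 26 > 19 → go right; 26 > 23 → go right; 26 < 29 → go left. Place as left child of 29.
Insert 14: 14 < 19 → go left; 14 < 16 → go left; 14 > 8 → go right; 14 > 13 → go right. Place as right child of 13.
Insert 28: 28 > 19 → go right; 28 > 23 → go right; 28 < 29 → go left; 28 > 26 → go right. Place as right child of 26.
Insert 24: 24 > 19 → go right; 24 > 23 → go right; 24 < 29 → go left; 24 < 26 → go left. Place as left child of 26.
Insert 7: 7 < 19 → go left; 7 < 16 → go left; 7 < 8 → go left. Place as left child of 8.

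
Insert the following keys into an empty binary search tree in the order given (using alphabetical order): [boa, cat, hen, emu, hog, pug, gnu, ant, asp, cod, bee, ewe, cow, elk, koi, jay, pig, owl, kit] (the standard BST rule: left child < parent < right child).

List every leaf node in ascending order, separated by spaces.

bee elk ewe kit owl

boa: root
cat: right child of boa (depth 1)
hen: right child of cat (depth 2)
emu: left child of hen (depth 3)
hog: right child of hen (depth 3)
pug: right child of hog (depth 4)
gnu: right child of emu (depth 4)
ant: left child of boa (depth 1)
asp: right child of ant (depth 2)
cod: left child of emu (depth 4)
bee: right child of asp (depth 3)
ewe: left child of gnu (depth 5)
cow: right child of cod (depth 5)
elk: right child of cow (depth 6)
koi: left child of pug (depth 5)
jay: left child of koi (depth 6)
pig: right child of koi (depth 6)
owl: left child of pig (depth 7)
kit: right child of jay (depth 7)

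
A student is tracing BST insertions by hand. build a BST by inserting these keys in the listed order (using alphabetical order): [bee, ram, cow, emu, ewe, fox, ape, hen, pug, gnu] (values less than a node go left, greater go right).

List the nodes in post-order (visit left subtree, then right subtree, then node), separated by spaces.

ape gnu pug hen fox ewe emu cow ram bee

Resulting structure (node: left, right):
  bee: L=ape, R=ram
  ram: L=cow, R=–
  cow: L=–, R=emu
  emu: L=–, R=ewe
  ewe: L=–, R=fox
  fox: L=–, R=hen
  ape: L=–, R=–
  hen: L=gnu, R=pug
  pug: L=–, R=–
  gnu: L=–, R=–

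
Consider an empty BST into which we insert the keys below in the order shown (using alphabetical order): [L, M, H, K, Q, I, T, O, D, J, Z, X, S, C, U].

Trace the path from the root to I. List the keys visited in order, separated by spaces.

Insert L: tree is empty, so L becomes the root.
Insert M: M > L → go right. Place as right child of L.
Insert H: H < L → go left. Place as left child of L.
Insert K: K < L → go left; K > H → go right. Place as right child of H.
Insert Q: Q > L → go right; Q > M → go right. Place as right child of M.
Insert I: I < L → go left; I > H → go right; I < K → go left. Place as left child of K.
Insert T: T > L → go right; T > M → go right; T > Q → go right. Place as right child of Q.
Insert O: O > L → go right; O > M → go right; O < Q → go left. Place as left child of Q.
Insert D: D < L → go left; D < H → go left. Place as left child of H.
Insert J: J < L → go left; J > H → go right; J < K → go left; J > I → go right. Place as right child of I.
Insert Z: Z > L → go right; Z > M → go right; Z > Q → go right; Z > T → go right. Place as right child of T.
Insert X: X > L → go right; X > M → go right; X > Q → go right; X > T → go right; X < Z → go left. Place as left child of Z.
Insert S: S > L → go right; S > M → go right; S > Q → go right; S < T → go left. Place as left child of T.
Insert C: C < L → go left; C < H → go left; C < D → go left. Place as left child of D.
Insert U: U > L → go right; U > M → go right; U > Q → go right; U > T → go right; U < Z → go left; U < X → go left. Place as left child of X.

L H K I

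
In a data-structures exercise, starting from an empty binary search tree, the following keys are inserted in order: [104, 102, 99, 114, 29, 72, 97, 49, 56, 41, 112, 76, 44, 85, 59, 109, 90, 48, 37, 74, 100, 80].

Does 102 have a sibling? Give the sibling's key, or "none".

Resulting structure (node: left, right):
  104: L=102, R=114
  102: L=99, R=–
  99: L=29, R=100
  114: L=112, R=–
  29: L=–, R=72
  72: L=49, R=97
  97: L=76, R=–
  49: L=41, R=56
  56: L=–, R=59
  41: L=37, R=44
  112: L=109, R=–
  76: L=74, R=85
  44: L=–, R=48
  85: L=80, R=90
  59: L=–, R=–
  109: L=–, R=–
  90: L=–, R=–
  48: L=–, R=–
  37: L=–, R=–
  74: L=–, R=–
  100: L=–, R=–
  80: L=–, R=–

102's parent is 104; the other child of 104 is 114.

114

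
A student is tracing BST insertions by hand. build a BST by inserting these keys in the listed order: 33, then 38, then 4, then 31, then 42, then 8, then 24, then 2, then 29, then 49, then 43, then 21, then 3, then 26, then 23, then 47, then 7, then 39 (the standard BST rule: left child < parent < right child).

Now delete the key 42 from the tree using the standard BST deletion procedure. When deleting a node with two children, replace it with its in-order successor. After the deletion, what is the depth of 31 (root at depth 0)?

Insert 33: tree is empty, so 33 becomes the root.
Insert 38: 38 > 33 → go right. Place as right child of 33.
Insert 4: 4 < 33 → go left. Place as left child of 33.
Insert 31: 31 < 33 → go left; 31 > 4 → go right. Place as right child of 4.
Insert 42: 42 > 33 → go right; 42 > 38 → go right. Place as right child of 38.
Insert 8: 8 < 33 → go left; 8 > 4 → go right; 8 < 31 → go left. Place as left child of 31.
Insert 24: 24 < 33 → go left; 24 > 4 → go right; 24 < 31 → go left; 24 > 8 → go right. Place as right child of 8.
Insert 2: 2 < 33 → go left; 2 < 4 → go left. Place as left child of 4.
Insert 29: 29 < 33 → go left; 29 > 4 → go right; 29 < 31 → go left; 29 > 8 → go right; 29 > 24 → go right. Place as right child of 24.
Insert 49: 49 > 33 → go right; 49 > 38 → go right; 49 > 42 → go right. Place as right child of 42.
Insert 43: 43 > 33 → go right; 43 > 38 → go right; 43 > 42 → go right; 43 < 49 → go left. Place as left child of 49.
Insert 21: 21 < 33 → go left; 21 > 4 → go right; 21 < 31 → go left; 21 > 8 → go right; 21 < 24 → go left. Place as left child of 24.
Insert 3: 3 < 33 → go left; 3 < 4 → go left; 3 > 2 → go right. Place as right child of 2.
Insert 26: 26 < 33 → go left; 26 > 4 → go right; 26 < 31 → go left; 26 > 8 → go right; 26 > 24 → go right; 26 < 29 → go left. Place as left child of 29.
Insert 23: 23 < 33 → go left; 23 > 4 → go right; 23 < 31 → go left; 23 > 8 → go right; 23 < 24 → go left; 23 > 21 → go right. Place as right child of 21.
Insert 47: 47 > 33 → go right; 47 > 38 → go right; 47 > 42 → go right; 47 < 49 → go left; 47 > 43 → go right. Place as right child of 43.
Insert 7: 7 < 33 → go left; 7 > 4 → go right; 7 < 31 → go left; 7 < 8 → go left. Place as left child of 8.
Insert 39: 39 > 33 → go right; 39 > 38 → go right; 39 < 42 → go left. Place as left child of 42.

Delete 42 (two children — replace with in-order successor).
After deletion, path to 31: 33 → 4 → 31.

2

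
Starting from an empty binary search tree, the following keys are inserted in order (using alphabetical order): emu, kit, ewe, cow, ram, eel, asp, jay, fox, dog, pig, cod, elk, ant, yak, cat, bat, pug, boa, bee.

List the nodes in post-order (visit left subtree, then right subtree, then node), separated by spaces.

ant bee boa bat cat cod asp dog elk eel cow fox jay ewe pug pig yak ram kit emu

emu: root
kit: right child of emu (depth 1)
ewe: left child of kit (depth 2)
cow: left child of emu (depth 1)
ram: right child of kit (depth 2)
eel: right child of cow (depth 2)
asp: left child of cow (depth 2)
jay: right child of ewe (depth 3)
fox: left child of jay (depth 4)
dog: left child of eel (depth 3)
pig: left child of ram (depth 3)
cod: right child of asp (depth 3)
elk: right child of eel (depth 3)
ant: left child of asp (depth 3)
yak: right child of ram (depth 3)
cat: left child of cod (depth 4)
bat: left child of cat (depth 5)
pug: right child of pig (depth 4)
boa: right child of bat (depth 6)
bee: left child of boa (depth 7)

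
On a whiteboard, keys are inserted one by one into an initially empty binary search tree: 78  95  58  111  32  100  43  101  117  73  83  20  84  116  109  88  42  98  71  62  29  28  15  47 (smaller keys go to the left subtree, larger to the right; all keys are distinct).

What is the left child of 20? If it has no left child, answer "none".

15

Insert 78: tree is empty, so 78 becomes the root.
Insert 95: 95 > 78 → go right. Place as right child of 78.
Insert 58: 58 < 78 → go left. Place as left child of 78.
Insert 111: 111 > 78 → go right; 111 > 95 → go right. Place as right child of 95.
Insert 32: 32 < 78 → go left; 32 < 58 → go left. Place as left child of 58.
Insert 100: 100 > 78 → go right; 100 > 95 → go right; 100 < 111 → go left. Place as left child of 111.
Insert 43: 43 < 78 → go left; 43 < 58 → go left; 43 > 32 → go right. Place as right child of 32.
Insert 101: 101 > 78 → go right; 101 > 95 → go right; 101 < 111 → go left; 101 > 100 → go right. Place as right child of 100.
Insert 117: 117 > 78 → go right; 117 > 95 → go right; 117 > 111 → go right. Place as right child of 111.
Insert 73: 73 < 78 → go left; 73 > 58 → go right. Place as right child of 58.
Insert 83: 83 > 78 → go right; 83 < 95 → go left. Place as left child of 95.
Insert 20: 20 < 78 → go left; 20 < 58 → go left; 20 < 32 → go left. Place as left child of 32.
Insert 84: 84 > 78 → go right; 84 < 95 → go left; 84 > 83 → go right. Place as right child of 83.
Insert 116: 116 > 78 → go right; 116 > 95 → go right; 116 > 111 → go right; 116 < 117 → go left. Place as left child of 117.
Insert 109: 109 > 78 → go right; 109 > 95 → go right; 109 < 111 → go left; 109 > 100 → go right; 109 > 101 → go right. Place as right child of 101.
Insert 88: 88 > 78 → go right; 88 < 95 → go left; 88 > 83 → go right; 88 > 84 → go right. Place as right child of 84.
Insert 42: 42 < 78 → go left; 42 < 58 → go left; 42 > 32 → go right; 42 < 43 → go left. Place as left child of 43.
Insert 98: 98 > 78 → go right; 98 > 95 → go right; 98 < 111 → go left; 98 < 100 → go left. Place as left child of 100.
Insert 71: 71 < 78 → go left; 71 > 58 → go right; 71 < 73 → go left. Place as left child of 73.
Insert 62: 62 < 78 → go left; 62 > 58 → go right; 62 < 73 → go left; 62 < 71 → go left. Place as left child of 71.
Insert 29: 29 < 78 → go left; 29 < 58 → go left; 29 < 32 → go left; 29 > 20 → go right. Place as right child of 20.
Insert 28: 28 < 78 → go left; 28 < 58 → go left; 28 < 32 → go left; 28 > 20 → go right; 28 < 29 → go left. Place as left child of 29.
Insert 15: 15 < 78 → go left; 15 < 58 → go left; 15 < 32 → go left; 15 < 20 → go left. Place as left child of 20.
Insert 47: 47 < 78 → go left; 47 < 58 → go left; 47 > 32 → go right; 47 > 43 → go right. Place as right child of 43.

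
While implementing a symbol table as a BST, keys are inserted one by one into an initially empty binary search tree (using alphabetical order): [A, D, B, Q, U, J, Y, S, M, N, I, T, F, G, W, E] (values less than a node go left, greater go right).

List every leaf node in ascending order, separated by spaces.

A: root
D: right child of A (depth 1)
B: left child of D (depth 2)
Q: right child of D (depth 2)
U: right child of Q (depth 3)
J: left child of Q (depth 3)
Y: right child of U (depth 4)
S: left child of U (depth 4)
M: right child of J (depth 4)
N: right child of M (depth 5)
I: left child of J (depth 4)
T: right child of S (depth 5)
F: left child of I (depth 5)
G: right child of F (depth 6)
W: left child of Y (depth 5)
E: left child of F (depth 6)

B E G N T W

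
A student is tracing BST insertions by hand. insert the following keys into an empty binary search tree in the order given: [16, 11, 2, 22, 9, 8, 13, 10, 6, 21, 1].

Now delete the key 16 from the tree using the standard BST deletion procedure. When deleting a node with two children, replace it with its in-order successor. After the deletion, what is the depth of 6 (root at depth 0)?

5

Insert 16: tree is empty, so 16 becomes the root.
Insert 11: 11 < 16 → go left. Place as left child of 16.
Insert 2: 2 < 16 → go left; 2 < 11 → go left. Place as left child of 11.
Insert 22: 22 > 16 → go right. Place as right child of 16.
Insert 9: 9 < 16 → go left; 9 < 11 → go left; 9 > 2 → go right. Place as right child of 2.
Insert 8: 8 < 16 → go left; 8 < 11 → go left; 8 > 2 → go right; 8 < 9 → go left. Place as left child of 9.
Insert 13: 13 < 16 → go left; 13 > 11 → go right. Place as right child of 11.
Insert 10: 10 < 16 → go left; 10 < 11 → go left; 10 > 2 → go right; 10 > 9 → go right. Place as right child of 9.
Insert 6: 6 < 16 → go left; 6 < 11 → go left; 6 > 2 → go right; 6 < 9 → go left; 6 < 8 → go left. Place as left child of 8.
Insert 21: 21 > 16 → go right; 21 < 22 → go left. Place as left child of 22.
Insert 1: 1 < 16 → go left; 1 < 11 → go left; 1 < 2 → go left. Place as left child of 2.

Delete 16 (two children — replace with in-order successor).
After deletion, path to 6: 21 → 11 → 2 → 9 → 8 → 6.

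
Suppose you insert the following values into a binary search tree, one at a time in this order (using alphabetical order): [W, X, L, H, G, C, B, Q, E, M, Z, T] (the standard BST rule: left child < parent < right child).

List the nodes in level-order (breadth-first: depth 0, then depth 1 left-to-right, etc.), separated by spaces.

W: root
X: right child of W (depth 1)
L: left child of W (depth 1)
H: left child of L (depth 2)
G: left child of H (depth 3)
C: left child of G (depth 4)
B: left child of C (depth 5)
Q: right child of L (depth 2)
E: right child of C (depth 5)
M: left child of Q (depth 3)
Z: right child of X (depth 2)
T: right child of Q (depth 3)

W L X H Q Z G M T C B E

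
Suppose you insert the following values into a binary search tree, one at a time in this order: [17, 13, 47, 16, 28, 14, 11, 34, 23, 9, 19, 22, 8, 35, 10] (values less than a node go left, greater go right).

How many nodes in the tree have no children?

Insert 17: tree is empty, so 17 becomes the root.
Insert 13: 13 < 17 → go left. Place as left child of 17.
Insert 47: 47 > 17 → go right. Place as right child of 17.
Insert 16: 16 < 17 → go left; 16 > 13 → go right. Place as right child of 13.
Insert 28: 28 > 17 → go right; 28 < 47 → go left. Place as left child of 47.
Insert 14: 14 < 17 → go left; 14 > 13 → go right; 14 < 16 → go left. Place as left child of 16.
Insert 11: 11 < 17 → go left; 11 < 13 → go left. Place as left child of 13.
Insert 34: 34 > 17 → go right; 34 < 47 → go left; 34 > 28 → go right. Place as right child of 28.
Insert 23: 23 > 17 → go right; 23 < 47 → go left; 23 < 28 → go left. Place as left child of 28.
Insert 9: 9 < 17 → go left; 9 < 13 → go left; 9 < 11 → go left. Place as left child of 11.
Insert 19: 19 > 17 → go right; 19 < 47 → go left; 19 < 28 → go left; 19 < 23 → go left. Place as left child of 23.
Insert 22: 22 > 17 → go right; 22 < 47 → go left; 22 < 28 → go left; 22 < 23 → go left; 22 > 19 → go right. Place as right child of 19.
Insert 8: 8 < 17 → go left; 8 < 13 → go left; 8 < 11 → go left; 8 < 9 → go left. Place as left child of 9.
Insert 35: 35 > 17 → go right; 35 < 47 → go left; 35 > 28 → go right; 35 > 34 → go right. Place as right child of 34.
Insert 10: 10 < 17 → go left; 10 < 13 → go left; 10 < 11 → go left; 10 > 9 → go right. Place as right child of 9.

Leaves: 8, 10, 14, 22, 35 — 5 in total.

5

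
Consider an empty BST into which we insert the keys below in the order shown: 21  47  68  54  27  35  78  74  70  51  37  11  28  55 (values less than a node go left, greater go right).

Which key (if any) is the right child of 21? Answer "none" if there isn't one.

21: root
47: right child of 21 (depth 1)
68: right child of 47 (depth 2)
54: left child of 68 (depth 3)
27: left child of 47 (depth 2)
35: right child of 27 (depth 3)
78: right child of 68 (depth 3)
74: left child of 78 (depth 4)
70: left child of 74 (depth 5)
51: left child of 54 (depth 4)
37: right child of 35 (depth 4)
11: left child of 21 (depth 1)
28: left child of 35 (depth 4)
55: right child of 54 (depth 4)

47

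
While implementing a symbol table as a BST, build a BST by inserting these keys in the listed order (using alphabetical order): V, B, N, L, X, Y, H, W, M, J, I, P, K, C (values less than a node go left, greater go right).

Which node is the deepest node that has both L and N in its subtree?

Insert V: tree is empty, so V becomes the root.
Insert B: B < V → go left. Place as left child of V.
Insert N: N < V → go left; N > B → go right. Place as right child of B.
Insert L: L < V → go left; L > B → go right; L < N → go left. Place as left child of N.
Insert X: X > V → go right. Place as right child of V.
Insert Y: Y > V → go right; Y > X → go right. Place as right child of X.
Insert H: H < V → go left; H > B → go right; H < N → go left; H < L → go left. Place as left child of L.
Insert W: W > V → go right; W < X → go left. Place as left child of X.
Insert M: M < V → go left; M > B → go right; M < N → go left; M > L → go right. Place as right child of L.
Insert J: J < V → go left; J > B → go right; J < N → go left; J < L → go left; J > H → go right. Place as right child of H.
Insert I: I < V → go left; I > B → go right; I < N → go left; I < L → go left; I > H → go right; I < J → go left. Place as left child of J.
Insert P: P < V → go left; P > B → go right; P > N → go right. Place as right child of N.
Insert K: K < V → go left; K > B → go right; K < N → go left; K < L → go left; K > H → go right; K > J → go right. Place as right child of J.
Insert C: C < V → go left; C > B → go right; C < N → go left; C < L → go left; C < H → go left. Place as left child of H.

Path to L: V → B → N → L
Path to N: V → B → N
N lies on both paths and is an ancestor of the other node.

N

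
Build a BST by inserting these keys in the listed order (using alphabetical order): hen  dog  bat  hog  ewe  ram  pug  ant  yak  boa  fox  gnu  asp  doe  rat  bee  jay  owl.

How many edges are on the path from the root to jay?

hen: root
dog: left child of hen (depth 1)
bat: left child of dog (depth 2)
hog: right child of hen (depth 1)
ewe: right child of dog (depth 2)
ram: right child of hog (depth 2)
pug: left child of ram (depth 3)
ant: left child of bat (depth 3)
yak: right child of ram (depth 3)
boa: right child of bat (depth 3)
fox: right child of ewe (depth 3)
gnu: right child of fox (depth 4)
asp: right child of ant (depth 4)
doe: right child of boa (depth 4)
rat: left child of yak (depth 4)
bee: left child of boa (depth 4)
jay: left child of pug (depth 4)
owl: right child of jay (depth 5)

Path to jay: hen → hog → ram → pug → jay, which is 4 edges.

4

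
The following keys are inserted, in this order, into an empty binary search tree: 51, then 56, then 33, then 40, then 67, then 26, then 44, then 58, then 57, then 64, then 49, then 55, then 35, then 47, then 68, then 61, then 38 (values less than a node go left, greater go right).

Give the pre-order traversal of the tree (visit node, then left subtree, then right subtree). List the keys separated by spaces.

Insert 51: tree is empty, so 51 becomes the root.
Insert 56: 56 > 51 → go right. Place as right child of 51.
Insert 33: 33 < 51 → go left. Place as left child of 51.
Insert 40: 40 < 51 → go left; 40 > 33 → go right. Place as right child of 33.
Insert 67: 67 > 51 → go right; 67 > 56 → go right. Place as right child of 56.
Insert 26: 26 < 51 → go left; 26 < 33 → go left. Place as left child of 33.
Insert 44: 44 < 51 → go left; 44 > 33 → go right; 44 > 40 → go right. Place as right child of 40.
Insert 58: 58 > 51 → go right; 58 > 56 → go right; 58 < 67 → go left. Place as left child of 67.
Insert 57: 57 > 51 → go right; 57 > 56 → go right; 57 < 67 → go left; 57 < 58 → go left. Place as left child of 58.
Insert 64: 64 > 51 → go right; 64 > 56 → go right; 64 < 67 → go left; 64 > 58 → go right. Place as right child of 58.
Insert 49: 49 < 51 → go left; 49 > 33 → go right; 49 > 40 → go right; 49 > 44 → go right. Place as right child of 44.
Insert 55: 55 > 51 → go right; 55 < 56 → go left. Place as left child of 56.
Insert 35: 35 < 51 → go left; 35 > 33 → go right; 35 < 40 → go left. Place as left child of 40.
Insert 47: 47 < 51 → go left; 47 > 33 → go right; 47 > 40 → go right; 47 > 44 → go right; 47 < 49 → go left. Place as left child of 49.
Insert 68: 68 > 51 → go right; 68 > 56 → go right; 68 > 67 → go right. Place as right child of 67.
Insert 61: 61 > 51 → go right; 61 > 56 → go right; 61 < 67 → go left; 61 > 58 → go right; 61 < 64 → go left. Place as left child of 64.
Insert 38: 38 < 51 → go left; 38 > 33 → go right; 38 < 40 → go left; 38 > 35 → go right. Place as right child of 35.

51 33 26 40 35 38 44 49 47 56 55 67 58 57 64 61 68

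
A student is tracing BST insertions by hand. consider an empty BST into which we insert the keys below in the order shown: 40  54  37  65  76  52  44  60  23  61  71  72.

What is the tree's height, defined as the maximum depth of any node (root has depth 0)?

Resulting structure (node: left, right):
  40: L=37, R=54
  54: L=52, R=65
  37: L=23, R=–
  65: L=60, R=76
  76: L=71, R=–
  52: L=44, R=–
  44: L=–, R=–
  60: L=–, R=61
  23: L=–, R=–
  61: L=–, R=–
  71: L=–, R=72
  72: L=–, R=–

The deepest node is 72 at depth 5.

5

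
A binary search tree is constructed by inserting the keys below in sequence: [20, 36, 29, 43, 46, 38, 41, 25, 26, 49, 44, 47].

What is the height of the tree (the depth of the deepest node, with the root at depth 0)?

5

Insert 20: tree is empty, so 20 becomes the root.
Insert 36: 36 > 20 → go right. Place as right child of 20.
Insert 29: 29 > 20 → go right; 29 < 36 → go left. Place as left child of 36.
Insert 43: 43 > 20 → go right; 43 > 36 → go right. Place as right child of 36.
Insert 46: 46 > 20 → go right; 46 > 36 → go right; 46 > 43 → go right. Place as right child of 43.
Insert 38: 38 > 20 → go right; 38 > 36 → go right; 38 < 43 → go left. Place as left child of 43.
Insert 41: 41 > 20 → go right; 41 > 36 → go right; 41 < 43 → go left; 41 > 38 → go right. Place as right child of 38.
Insert 25: 25 > 20 → go right; 25 < 36 → go left; 25 < 29 → go left. Place as left child of 29.
Insert 26: 26 > 20 → go right; 26 < 36 → go left; 26 < 29 → go left; 26 > 25 → go right. Place as right child of 25.
Insert 49: 49 > 20 → go right; 49 > 36 → go right; 49 > 43 → go right; 49 > 46 → go right. Place as right child of 46.
Insert 44: 44 > 20 → go right; 44 > 36 → go right; 44 > 43 → go right; 44 < 46 → go left. Place as left child of 46.
Insert 47: 47 > 20 → go right; 47 > 36 → go right; 47 > 43 → go right; 47 > 46 → go right; 47 < 49 → go left. Place as left child of 49.

The deepest node is 47 at depth 5.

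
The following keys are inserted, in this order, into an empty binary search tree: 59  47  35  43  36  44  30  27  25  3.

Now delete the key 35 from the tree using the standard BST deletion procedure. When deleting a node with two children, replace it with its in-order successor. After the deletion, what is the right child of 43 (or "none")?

44

59: root
47: left child of 59 (depth 1)
35: left child of 47 (depth 2)
43: right child of 35 (depth 3)
36: left child of 43 (depth 4)
44: right child of 43 (depth 4)
30: left child of 35 (depth 3)
27: left child of 30 (depth 4)
25: left child of 27 (depth 5)
3: left child of 25 (depth 6)

Delete 35 (two children — replace with in-order successor).
After deletion, 43's right child: 44.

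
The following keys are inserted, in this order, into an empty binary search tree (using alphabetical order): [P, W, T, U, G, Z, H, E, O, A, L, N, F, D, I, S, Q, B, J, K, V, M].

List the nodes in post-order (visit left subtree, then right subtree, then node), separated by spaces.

Insert P: tree is empty, so P becomes the root.
Insert W: W > P → go right. Place as right child of P.
Insert T: T > P → go right; T < W → go left. Place as left child of W.
Insert U: U > P → go right; U < W → go left; U > T → go right. Place as right child of T.
Insert G: G < P → go left. Place as left child of P.
Insert Z: Z > P → go right; Z > W → go right. Place as right child of W.
Insert H: H < P → go left; H > G → go right. Place as right child of G.
Insert E: E < P → go left; E < G → go left. Place as left child of G.
Insert O: O < P → go left; O > G → go right; O > H → go right. Place as right child of H.
Insert A: A < P → go left; A < G → go left; A < E → go left. Place as left child of E.
Insert L: L < P → go left; L > G → go right; L > H → go right; L < O → go left. Place as left child of O.
Insert N: N < P → go left; N > G → go right; N > H → go right; N < O → go left; N > L → go right. Place as right child of L.
Insert F: F < P → go left; F < G → go left; F > E → go right. Place as right child of E.
Insert D: D < P → go left; D < G → go left; D < E → go left; D > A → go right. Place as right child of A.
Insert I: I < P → go left; I > G → go right; I > H → go right; I < O → go left; I < L → go left. Place as left child of L.
Insert S: S > P → go right; S < W → go left; S < T → go left. Place as left child of T.
Insert Q: Q > P → go right; Q < W → go left; Q < T → go left; Q < S → go left. Place as left child of S.
Insert B: B < P → go left; B < G → go left; B < E → go left; B > A → go right; B < D → go left. Place as left child of D.
Insert J: J < P → go left; J > G → go right; J > H → go right; J < O → go left; J < L → go left; J > I → go right. Place as right child of I.
Insert K: K < P → go left; K > G → go right; K > H → go right; K < O → go left; K < L → go left; K > I → go right; K > J → go right. Place as right child of J.
Insert V: V > P → go right; V < W → go left; V > T → go right; V > U → go right. Place as right child of U.
Insert M: M < P → go left; M > G → go right; M > H → go right; M < O → go left; M > L → go right; M < N → go left. Place as left child of N.

B D A F E K J I M N L O H G Q S V U T Z W P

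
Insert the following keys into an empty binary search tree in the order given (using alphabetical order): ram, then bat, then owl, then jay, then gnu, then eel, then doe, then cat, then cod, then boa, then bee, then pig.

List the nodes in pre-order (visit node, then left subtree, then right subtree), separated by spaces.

ram bat owl jay gnu eel doe cat boa bee cod pig

Insert ram: tree is empty, so ram becomes the root.
Insert bat: bat < ram → go left. Place as left child of ram.
Insert owl: owl < ram → go left; owl > bat → go right. Place as right child of bat.
Insert jay: jay < ram → go left; jay > bat → go right; jay < owl → go left. Place as left child of owl.
Insert gnu: gnu < ram → go left; gnu > bat → go right; gnu < owl → go left; gnu < jay → go left. Place as left child of jay.
Insert eel: eel < ram → go left; eel > bat → go right; eel < owl → go left; eel < jay → go left; eel < gnu → go left. Place as left child of gnu.
Insert doe: doe < ram → go left; doe > bat → go right; doe < owl → go left; doe < jay → go left; doe < gnu → go left; doe < eel → go left. Place as left child of eel.
Insert cat: cat < ram → go left; cat > bat → go right; cat < owl → go left; cat < jay → go left; cat < gnu → go left; cat < eel → go left; cat < doe → go left. Place as left child of doe.
Insert cod: cod < ram → go left; cod > bat → go right; cod < owl → go left; cod < jay → go left; cod < gnu → go left; cod < eel → go left; cod < doe → go left; cod > cat → go right. Place as right child of cat.
Insert boa: boa < ram → go left; boa > bat → go right; boa < owl → go left; boa < jay → go left; boa < gnu → go left; boa < eel → go left; boa < doe → go left; boa < cat → go left. Place as left child of cat.
Insert bee: bee < ram → go left; bee > bat → go right; bee < owl → go left; bee < jay → go left; bee < gnu → go left; bee < eel → go left; bee < doe → go left; bee < cat → go left; bee < boa → go left. Place as left child of boa.
Insert pig: pig < ram → go left; pig > bat → go right; pig > owl → go right. Place as right child of owl.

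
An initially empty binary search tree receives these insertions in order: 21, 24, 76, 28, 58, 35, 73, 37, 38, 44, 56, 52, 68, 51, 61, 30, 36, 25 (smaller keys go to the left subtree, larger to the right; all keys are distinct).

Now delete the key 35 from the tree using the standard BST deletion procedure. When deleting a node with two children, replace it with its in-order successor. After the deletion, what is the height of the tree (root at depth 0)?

Insert 21: tree is empty, so 21 becomes the root.
Insert 24: 24 > 21 → go right. Place as right child of 21.
Insert 76: 76 > 21 → go right; 76 > 24 → go right. Place as right child of 24.
Insert 28: 28 > 21 → go right; 28 > 24 → go right; 28 < 76 → go left. Place as left child of 76.
Insert 58: 58 > 21 → go right; 58 > 24 → go right; 58 < 76 → go left; 58 > 28 → go right. Place as right child of 28.
Insert 35: 35 > 21 → go right; 35 > 24 → go right; 35 < 76 → go left; 35 > 28 → go right; 35 < 58 → go left. Place as left child of 58.
Insert 73: 73 > 21 → go right; 73 > 24 → go right; 73 < 76 → go left; 73 > 28 → go right; 73 > 58 → go right. Place as right child of 58.
Insert 37: 37 > 21 → go right; 37 > 24 → go right; 37 < 76 → go left; 37 > 28 → go right; 37 < 58 → go left; 37 > 35 → go right. Place as right child of 35.
Insert 38: 38 > 21 → go right; 38 > 24 → go right; 38 < 76 → go left; 38 > 28 → go right; 38 < 58 → go left; 38 > 35 → go right; 38 > 37 → go right. Place as right child of 37.
Insert 44: 44 > 21 → go right; 44 > 24 → go right; 44 < 76 → go left; 44 > 28 → go right; 44 < 58 → go left; 44 > 35 → go right; 44 > 37 → go right; 44 > 38 → go right. Place as right child of 38.
Insert 56: 56 > 21 → go right; 56 > 24 → go right; 56 < 76 → go left; 56 > 28 → go right; 56 < 58 → go left; 56 > 35 → go right; 56 > 37 → go right; 56 > 38 → go right; 56 > 44 → go right. Place as right child of 44.
Insert 52: 52 > 21 → go right; 52 > 24 → go right; 52 < 76 → go left; 52 > 28 → go right; 52 < 58 → go left; 52 > 35 → go right; 52 > 37 → go right; 52 > 38 → go right; 52 > 44 → go right; 52 < 56 → go left. Place as left child of 56.
Insert 68: 68 > 21 → go right; 68 > 24 → go right; 68 < 76 → go left; 68 > 28 → go right; 68 > 58 → go right; 68 < 73 → go left. Place as left child of 73.
Insert 51: 51 > 21 → go right; 51 > 24 → go right; 51 < 76 → go left; 51 > 28 → go right; 51 < 58 → go left; 51 > 35 → go right; 51 > 37 → go right; 51 > 38 → go right; 51 > 44 → go right; 51 < 56 → go left; 51 < 52 → go left. Place as left child of 52.
Insert 61: 61 > 21 → go right; 61 > 24 → go right; 61 < 76 → go left; 61 > 28 → go right; 61 > 58 → go right; 61 < 73 → go left; 61 < 68 → go left. Place as left child of 68.
Insert 30: 30 > 21 → go right; 30 > 24 → go right; 30 < 76 → go left; 30 > 28 → go right; 30 < 58 → go left; 30 < 35 → go left. Place as left child of 35.
Insert 36: 36 > 21 → go right; 36 > 24 → go right; 36 < 76 → go left; 36 > 28 → go right; 36 < 58 → go left; 36 > 35 → go right; 36 < 37 → go left. Place as left child of 37.
Insert 25: 25 > 21 → go right; 25 > 24 → go right; 25 < 76 → go left; 25 < 28 → go left. Place as left child of 28.

Delete 35 (two children — replace with in-order successor).
After deletion, deepest node is 51 at depth 11.

11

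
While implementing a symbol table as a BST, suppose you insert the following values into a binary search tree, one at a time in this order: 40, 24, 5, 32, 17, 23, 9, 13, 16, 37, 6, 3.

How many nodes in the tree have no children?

Resulting structure (node: left, right):
  40: L=24, R=–
  24: L=5, R=32
  5: L=3, R=17
  32: L=–, R=37
  17: L=9, R=23
  23: L=–, R=–
  9: L=6, R=13
  13: L=–, R=16
  16: L=–, R=–
  37: L=–, R=–
  6: L=–, R=–
  3: L=–, R=–

Leaves: 3, 6, 16, 23, 37 — 5 in total.

5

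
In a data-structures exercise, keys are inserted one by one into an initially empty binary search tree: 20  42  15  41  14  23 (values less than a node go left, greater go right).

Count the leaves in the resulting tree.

Resulting structure (node: left, right):
  20: L=15, R=42
  42: L=41, R=–
  15: L=14, R=–
  41: L=23, R=–
  14: L=–, R=–
  23: L=–, R=–

Leaves: 14, 23 — 2 in total.

2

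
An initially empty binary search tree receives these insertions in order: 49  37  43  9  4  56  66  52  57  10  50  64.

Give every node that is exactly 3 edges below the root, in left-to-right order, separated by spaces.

4 10 50 57

49: root
37: left child of 49 (depth 1)
43: right child of 37 (depth 2)
9: left child of 37 (depth 2)
4: left child of 9 (depth 3)
56: right child of 49 (depth 1)
66: right child of 56 (depth 2)
52: left child of 56 (depth 2)
57: left child of 66 (depth 3)
10: right child of 9 (depth 3)
50: left child of 52 (depth 3)
64: right child of 57 (depth 4)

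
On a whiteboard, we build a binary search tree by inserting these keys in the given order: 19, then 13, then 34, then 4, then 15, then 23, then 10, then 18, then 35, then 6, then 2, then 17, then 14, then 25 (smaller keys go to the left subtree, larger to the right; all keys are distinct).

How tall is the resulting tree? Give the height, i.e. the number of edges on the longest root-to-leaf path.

4

Insert 19: tree is empty, so 19 becomes the root.
Insert 13: 13 < 19 → go left. Place as left child of 19.
Insert 34: 34 > 19 → go right. Place as right child of 19.
Insert 4: 4 < 19 → go left; 4 < 13 → go left. Place as left child of 13.
Insert 15: 15 < 19 → go left; 15 > 13 → go right. Place as right child of 13.
Insert 23: 23 > 19 → go right; 23 < 34 → go left. Place as left child of 34.
Insert 10: 10 < 19 → go left; 10 < 13 → go left; 10 > 4 → go right. Place as right child of 4.
Insert 18: 18 < 19 → go left; 18 > 13 → go right; 18 > 15 → go right. Place as right child of 15.
Insert 35: 35 > 19 → go right; 35 > 34 → go right. Place as right child of 34.
Insert 6: 6 < 19 → go left; 6 < 13 → go left; 6 > 4 → go right; 6 < 10 → go left. Place as left child of 10.
Insert 2: 2 < 19 → go left; 2 < 13 → go left; 2 < 4 → go left. Place as left child of 4.
Insert 17: 17 < 19 → go left; 17 > 13 → go right; 17 > 15 → go right; 17 < 18 → go left. Place as left child of 18.
Insert 14: 14 < 19 → go left; 14 > 13 → go right; 14 < 15 → go left. Place as left child of 15.
Insert 25: 25 > 19 → go right; 25 < 34 → go left; 25 > 23 → go right. Place as right child of 23.

The deepest node is 6 at depth 4.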